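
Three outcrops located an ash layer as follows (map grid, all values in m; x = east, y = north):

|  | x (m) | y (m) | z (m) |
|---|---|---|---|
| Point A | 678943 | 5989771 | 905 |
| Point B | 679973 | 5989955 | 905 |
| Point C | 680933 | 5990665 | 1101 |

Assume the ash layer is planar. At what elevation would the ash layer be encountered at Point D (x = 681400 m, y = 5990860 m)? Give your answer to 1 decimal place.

1141.6 m

Let the plane be z = a·x + b·y + c.
Point B−Point A: 1030a + 184b = 0;  Point C−Point A: 1990a + 894b = 196.
Solving gives a = −0.065020012, b = 0.363970721.
Then c = 905 − a·678943 − b·5989771 = −2135051.39.
At (681400, 5990860): z = −44304.6 + 2180497.6 − 2135051.39 = 1141.6 m.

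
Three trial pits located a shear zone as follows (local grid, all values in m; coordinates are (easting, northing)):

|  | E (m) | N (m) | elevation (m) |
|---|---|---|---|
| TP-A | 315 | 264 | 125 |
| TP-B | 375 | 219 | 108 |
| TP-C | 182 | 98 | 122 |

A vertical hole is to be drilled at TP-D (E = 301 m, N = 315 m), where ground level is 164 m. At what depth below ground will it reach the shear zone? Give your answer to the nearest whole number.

29 m

Two edge vectors: TP-A→TP-B = (60, -45, -17), TP-A→TP-C = (-133, -166, -3).
Normal n = (TP-A→TP-B) × (TP-A→TP-C) = (-2687, 2441, -15945).
So ∂z/∂E = −n_x/n_z = −0.16852 and ∂z/∂N = −n_y/n_z = 0.15309.
Intercept c from TP-A: 125 + 53.08 − 40.42 = 137.67.
At (301, 315): z_contact = −50.7 + 48.2 + 137.67 = 135.2 m.
Depth below ground = 164 − 135.2 = 29 m.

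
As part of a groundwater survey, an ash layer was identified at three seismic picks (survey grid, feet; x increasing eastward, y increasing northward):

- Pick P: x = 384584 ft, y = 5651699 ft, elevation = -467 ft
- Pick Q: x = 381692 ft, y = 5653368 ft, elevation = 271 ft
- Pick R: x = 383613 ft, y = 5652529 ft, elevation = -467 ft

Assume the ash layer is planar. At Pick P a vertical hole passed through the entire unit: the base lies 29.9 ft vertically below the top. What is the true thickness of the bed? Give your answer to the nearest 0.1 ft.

19.1 ft

Two edge vectors: Pick P→Pick Q = (-2892, 1669, 738), Pick P→Pick R = (-971, 830, 0).
Normal n = (Pick P→Pick Q) × (Pick P→Pick R) = (-612540, -716598, -779761).
So ∂z/∂x = −n_x/n_z = −0.78555 and ∂z/∂y = −n_y/n_z = −0.91900.
|∇z| = √(a²+b²) = 1.20898, so dip δ = arctan(1.20898) = 50.40°.
True thickness = vertical thickness × cos δ = 29.9 × cos 50.40° = 19.1 ft.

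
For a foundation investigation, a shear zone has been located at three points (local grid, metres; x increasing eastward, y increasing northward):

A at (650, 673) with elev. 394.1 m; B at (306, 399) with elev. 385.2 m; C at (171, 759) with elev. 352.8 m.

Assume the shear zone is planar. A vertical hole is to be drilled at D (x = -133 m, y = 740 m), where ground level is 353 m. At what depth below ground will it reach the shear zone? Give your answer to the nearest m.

22 m

Two edge vectors: A→B = (-344, -274, -8.9), A→C = (-479, 86, -41.3).
Normal n = (A→B) × (A→C) = (12081.6, -9944.1, -160830).
So ∂z/∂x = −n_x/n_z = 0.07512 and ∂z/∂y = −n_y/n_z = −0.06183.
Intercept c from A: 394.1 − 48.83 + 41.61 = 386.88.
At (-133, 740): z_contact = −10.0 − 45.8 + 386.88 = 331.1 m.
Depth below ground = 353 − 331.1 = 22 m.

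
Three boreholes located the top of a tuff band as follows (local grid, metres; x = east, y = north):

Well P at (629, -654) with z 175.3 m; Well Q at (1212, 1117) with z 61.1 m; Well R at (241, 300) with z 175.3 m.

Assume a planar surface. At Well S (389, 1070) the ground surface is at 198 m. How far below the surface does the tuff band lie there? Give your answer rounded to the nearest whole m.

Two edge vectors: Well P→Well Q = (583, 1771, -114.2), Well P→Well R = (-388, 954, 0).
Normal n = (Well P→Well Q) × (Well P→Well R) = (108946.8, 44309.6, 1243330).
So ∂z/∂x = −n_x/n_z = −0.08763 and ∂z/∂y = −n_y/n_z = −0.03564.
Intercept c from Well P: 175.3 + 55.12 − 23.31 = 207.11.
At (389, 1070): z_contact = −34.1 − 38.1 + 207.11 = 134.9 m.
Depth below ground = 198 − 134.9 = 63 m.

63 m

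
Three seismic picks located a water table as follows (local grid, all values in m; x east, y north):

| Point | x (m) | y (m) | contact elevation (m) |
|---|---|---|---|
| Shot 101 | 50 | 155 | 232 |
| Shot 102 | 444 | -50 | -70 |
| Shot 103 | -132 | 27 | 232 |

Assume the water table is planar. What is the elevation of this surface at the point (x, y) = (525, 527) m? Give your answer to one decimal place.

Let the plane be z = a·x + b·y + c.
Shot 102−Shot 101: 394a − 205b = −302;  Shot 103−Shot 101: −182a − 128b = 0.
Solving gives a = −0.44056, b = 0.62643.
Then c = 232 − a·50 − b·155 = 156.93.
At (525, 527): z = −231.3 + 330.1 + 156.93 = 255.8 m.

255.8 m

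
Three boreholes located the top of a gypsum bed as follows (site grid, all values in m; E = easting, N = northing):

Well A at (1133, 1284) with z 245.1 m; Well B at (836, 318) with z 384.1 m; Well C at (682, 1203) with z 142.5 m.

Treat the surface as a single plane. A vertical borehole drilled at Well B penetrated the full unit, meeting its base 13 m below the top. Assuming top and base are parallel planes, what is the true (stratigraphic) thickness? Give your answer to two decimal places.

12.27 m

Two edge vectors: Well A→Well B = (-297, -966, 139), Well A→Well C = (-451, -81, -102.6).
Normal n = (Well A→Well B) × (Well A→Well C) = (110370.6, -93161.2, -411609).
So ∂z/∂E = −n_x/n_z = 0.26814 and ∂z/∂N = −n_y/n_z = −0.22633.
|∇z| = √(a²+b²) = 0.35090, so dip δ = arctan(0.35090) = 19.34°.
True thickness = vertical thickness × cos δ = 13 × cos 19.34° = 12.27 m.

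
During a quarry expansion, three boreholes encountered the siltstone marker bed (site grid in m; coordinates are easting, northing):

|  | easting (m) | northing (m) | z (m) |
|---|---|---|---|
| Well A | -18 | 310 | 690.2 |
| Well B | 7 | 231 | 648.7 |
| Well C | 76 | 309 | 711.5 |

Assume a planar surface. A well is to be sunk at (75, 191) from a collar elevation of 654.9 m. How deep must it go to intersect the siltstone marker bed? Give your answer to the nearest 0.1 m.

14.3 m

Let the plane be z = a·easting + b·northing + c.
Well B−Well A: 25a − 79b = −41.5;  Well C−Well A: 94a − 1b = 21.3.
Solving gives a = 0.23297, b = 0.59904.
Then c = 690.2 − a·-18 − b·310 = 508.69.
At (75, 191): z_contact = 17.47 + 114.42 + 508.69 = 640.58 m.
Depth below ground = 654.9 − 640.58 = 14.3 m.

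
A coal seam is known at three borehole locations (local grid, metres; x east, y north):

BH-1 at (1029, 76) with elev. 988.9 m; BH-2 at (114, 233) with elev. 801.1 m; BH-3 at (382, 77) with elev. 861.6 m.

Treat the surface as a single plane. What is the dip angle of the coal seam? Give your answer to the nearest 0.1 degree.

Two edge vectors: BH-1→BH-2 = (-915, 157, -187.8), BH-1→BH-3 = (-647, 1, -127.3).
Normal n = (BH-1→BH-2) × (BH-1→BH-3) = (-19798.3, 5027.1, 100664).
So ∂z/∂x = −n_x/n_z = 0.19668 and ∂z/∂y = −n_y/n_z = −0.04994.
Gradient magnitude |∇z| = √(a² + b²) = √(0.03868 + 0.00249) = 0.20292.
True dip = arctan(0.20292) = 11.5°, dipping toward WNW (azimuth ≈ 284°).

11.5°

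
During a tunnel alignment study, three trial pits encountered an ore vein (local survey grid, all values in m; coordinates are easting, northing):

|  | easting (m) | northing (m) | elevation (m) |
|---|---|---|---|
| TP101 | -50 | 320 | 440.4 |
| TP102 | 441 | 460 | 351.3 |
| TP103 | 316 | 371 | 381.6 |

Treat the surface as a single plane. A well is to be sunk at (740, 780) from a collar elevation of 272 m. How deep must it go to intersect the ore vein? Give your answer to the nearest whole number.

Let the plane be z = a·easting + b·northing + c.
TP102−TP101: 491a + 140b = −89.1;  TP103−TP101: 366a + 51b = −58.8.
Solving gives a = −0.14076, b = −0.14275.
Then c = 440.4 − a·-50 − b·320 = 479.04.
At (740, 780): z_contact = −104.2 − 111.3 + 479.04 = 263.5 m.
Depth below ground = 272 − 263.5 = 8 m.

8 m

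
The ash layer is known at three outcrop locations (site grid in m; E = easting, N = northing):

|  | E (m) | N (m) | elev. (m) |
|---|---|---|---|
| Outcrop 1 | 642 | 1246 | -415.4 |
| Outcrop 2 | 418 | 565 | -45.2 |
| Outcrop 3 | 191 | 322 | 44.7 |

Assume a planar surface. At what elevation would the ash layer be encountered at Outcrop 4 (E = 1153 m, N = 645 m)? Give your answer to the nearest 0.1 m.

Let the plane be z = a·E + b·N + c.
Outcrop 2−Outcrop 1: −224a − 681b = 370.2;  Outcrop 3−Outcrop 1: −451a − 924b = 460.1.
Solving gives a = 0.286922, b = −0.637989.
Then c = -415.4 − a·642 − b·1246 = 195.33.
At (1153, 645): z = 330.8 − 411.5 + 195.33 = 114.6 m.

114.6 m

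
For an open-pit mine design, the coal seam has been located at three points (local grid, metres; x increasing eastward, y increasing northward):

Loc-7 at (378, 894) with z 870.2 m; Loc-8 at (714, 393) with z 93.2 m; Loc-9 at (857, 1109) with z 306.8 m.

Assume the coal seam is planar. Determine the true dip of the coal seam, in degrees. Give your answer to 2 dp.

57.23°

Let the plane be z = a·x + b·y + c.
Loc-8−Loc-7: 336a − 501b = −777;  Loc-9−Loc-7: 479a + 215b = −563.4.
Solving gives a = −1.43911, b = 0.58574.
Gradient magnitude |∇z| = √(a² + b²) = √(2.07105 + 0.34310) = 1.55375.
True dip = arctan(1.55375) = 57.23°, dipping toward ESE (azimuth ≈ 112°).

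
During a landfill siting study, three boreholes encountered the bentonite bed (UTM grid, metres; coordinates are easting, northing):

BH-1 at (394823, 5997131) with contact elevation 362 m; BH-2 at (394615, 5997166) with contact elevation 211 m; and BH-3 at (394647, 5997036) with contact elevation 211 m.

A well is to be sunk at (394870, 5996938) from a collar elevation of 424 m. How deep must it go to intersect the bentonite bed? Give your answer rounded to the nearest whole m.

Two edge vectors: BH-1→BH-2 = (-208, 35, -151), BH-1→BH-3 = (-176, -95, -151).
Normal n = (BH-1→BH-2) × (BH-1→BH-3) = (-19630, -4832, 25920).
So ∂z/∂easting = −n_x/n_z = 0.75733025 and ∂z/∂northing = −n_y/n_z = 0.18641975.
Intercept c from BH-1: 362 − 299011.40 − 1117983.68 = −1416633.08.
At (394870, 5996938): z_contact = 299047.0 + 1117947.7 − 1416633.08 = 361.6 m.
Depth below ground = 424 − 361.6 = 62 m.

62 m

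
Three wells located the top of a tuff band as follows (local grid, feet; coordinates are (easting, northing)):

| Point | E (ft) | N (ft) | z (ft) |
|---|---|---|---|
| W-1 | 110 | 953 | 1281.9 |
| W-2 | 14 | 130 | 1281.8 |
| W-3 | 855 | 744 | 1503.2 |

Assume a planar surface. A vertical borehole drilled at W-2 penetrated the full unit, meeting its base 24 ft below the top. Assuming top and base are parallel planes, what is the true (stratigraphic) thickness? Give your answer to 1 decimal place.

Let the plane be z = a·E + b·N + c.
W-2−W-1: −96a − 823b = −0.1;  W-3−W-1: 745a − 209b = 221.3.
Solving gives a = 0.28767, b = −0.03343.
|∇z| = √(a²+b²) = 0.28960, so dip δ = arctan(0.28960) = 16.15°.
True thickness = vertical thickness × cos δ = 24 × cos 16.15° = 23.1 ft.

23.1 ft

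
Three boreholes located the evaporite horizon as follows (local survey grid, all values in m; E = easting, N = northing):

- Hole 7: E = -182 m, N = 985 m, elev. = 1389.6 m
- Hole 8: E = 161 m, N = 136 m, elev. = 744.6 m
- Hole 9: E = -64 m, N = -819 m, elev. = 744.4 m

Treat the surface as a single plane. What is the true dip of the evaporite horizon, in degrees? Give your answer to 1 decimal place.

Let the plane be z = a·E + b·N + c.
Hole 8−Hole 7: 343a − 849b = −645;  Hole 9−Hole 7: 118a − 1804b = −645.2.
Solving gives a = −1.18746, b = 0.27998.
Gradient magnitude |∇z| = √(a² + b²) = √(1.41006 + 0.07839) = 1.22002.
True dip = arctan(1.22002) = 50.7°, dipping toward ESE (azimuth ≈ 103°).

50.7°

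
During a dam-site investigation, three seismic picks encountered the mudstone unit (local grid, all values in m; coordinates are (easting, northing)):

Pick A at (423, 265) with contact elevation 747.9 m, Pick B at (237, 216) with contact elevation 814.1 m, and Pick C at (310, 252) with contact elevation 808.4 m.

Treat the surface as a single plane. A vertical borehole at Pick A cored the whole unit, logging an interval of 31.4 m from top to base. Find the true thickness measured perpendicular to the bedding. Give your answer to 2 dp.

18.38 m

Two edge vectors: Pick A→Pick B = (-186, -49, 66.2), Pick A→Pick C = (-113, -13, 60.5).
Normal n = (Pick A→Pick B) × (Pick A→Pick C) = (-2103.9, 3772.4, -3119).
So ∂z/∂E = −n_x/n_z = −0.67454 and ∂z/∂N = −n_y/n_z = 1.20949.
|∇z| = √(a²+b²) = 1.38487, so dip δ = arctan(1.38487) = 54.17°.
True thickness = vertical thickness × cos δ = 31.4 × cos 54.17° = 18.38 m.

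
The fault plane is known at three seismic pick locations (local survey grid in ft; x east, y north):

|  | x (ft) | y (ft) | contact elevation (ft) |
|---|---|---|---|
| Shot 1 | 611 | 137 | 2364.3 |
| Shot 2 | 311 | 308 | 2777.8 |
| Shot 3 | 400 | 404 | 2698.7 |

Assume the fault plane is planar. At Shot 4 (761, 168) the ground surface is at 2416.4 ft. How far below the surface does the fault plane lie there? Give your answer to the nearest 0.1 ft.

224.3 ft

Two edge vectors: Shot 1→Shot 2 = (-300, 171, 413.5), Shot 1→Shot 3 = (-211, 267, 334.4).
Normal n = (Shot 1→Shot 2) × (Shot 1→Shot 3) = (-53222.1, 13071.5, -44019).
So ∂z/∂x = −n_x/n_z = −1.20907 and ∂z/∂y = −n_y/n_z = 0.29695.
Intercept c from Shot 1: 2364.3 + 738.74 − 40.68 = 3062.36.
At (761, 168): z_contact = −920.10 + 49.89 + 3062.36 = 2192.14 ft.
Depth below ground = 2416.4 − 2192.14 = 224.3 ft.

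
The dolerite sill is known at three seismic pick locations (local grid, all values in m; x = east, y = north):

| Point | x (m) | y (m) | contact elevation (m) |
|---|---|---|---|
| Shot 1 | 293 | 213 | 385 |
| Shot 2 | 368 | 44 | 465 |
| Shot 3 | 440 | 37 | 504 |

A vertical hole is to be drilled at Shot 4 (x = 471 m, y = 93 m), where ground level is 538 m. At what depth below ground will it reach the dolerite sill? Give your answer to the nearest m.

32 m

Let the plane be z = a·x + b·y + c.
Shot 2−Shot 1: 75a − 169b = 80;  Shot 3−Shot 1: 147a − 176b = 119.
Solving gives a = 0.51799, b = −0.24349.
Then c = 385 − a·293 − b·213 = 285.09.
At (471, 93): z_contact = 244.0 − 22.6 + 285.09 = 506.4 m.
Depth below ground = 538 − 506.4 = 32 m.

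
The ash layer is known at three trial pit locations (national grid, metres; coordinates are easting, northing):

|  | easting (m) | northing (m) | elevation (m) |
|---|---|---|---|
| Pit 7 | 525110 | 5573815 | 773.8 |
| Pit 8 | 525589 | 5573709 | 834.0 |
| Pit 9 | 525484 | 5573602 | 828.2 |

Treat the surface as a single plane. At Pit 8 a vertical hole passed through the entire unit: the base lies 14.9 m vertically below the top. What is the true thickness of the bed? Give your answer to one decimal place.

14.8 m

Let the plane be z = a·easting + b·northing + c.
Pit 8−Pit 7: 479a − 106b = 60.2;  Pit 9−Pit 7: 374a − 213b = 54.4.
Solving gives a = 0.11311, b = −0.05679.
|∇z| = √(a²+b²) = 0.12657, so dip δ = arctan(0.12657) = 7.21°.
True thickness = vertical thickness × cos δ = 14.9 × cos 7.21° = 14.8 m.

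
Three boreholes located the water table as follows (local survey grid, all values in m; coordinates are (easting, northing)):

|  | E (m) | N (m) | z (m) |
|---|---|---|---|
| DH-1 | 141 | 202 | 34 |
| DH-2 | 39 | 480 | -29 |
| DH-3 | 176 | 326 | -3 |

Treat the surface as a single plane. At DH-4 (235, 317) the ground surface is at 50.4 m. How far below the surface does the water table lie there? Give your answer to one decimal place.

57.5 m

Let the plane be z = a·E + b·N + c.
DH-2−DH-1: −102a + 278b = −63;  DH-3−DH-1: 35a + 124b = −37.
Solving gives a = −0.11056, b = −0.26718.
Then c = 34 − a·141 − b·202 = 103.56.
At (235, 317): z_contact = −25.98 − 84.70 + 103.56 = -7.12 m.
Depth below ground = 50.4 − (-7.12) = 57.5 m.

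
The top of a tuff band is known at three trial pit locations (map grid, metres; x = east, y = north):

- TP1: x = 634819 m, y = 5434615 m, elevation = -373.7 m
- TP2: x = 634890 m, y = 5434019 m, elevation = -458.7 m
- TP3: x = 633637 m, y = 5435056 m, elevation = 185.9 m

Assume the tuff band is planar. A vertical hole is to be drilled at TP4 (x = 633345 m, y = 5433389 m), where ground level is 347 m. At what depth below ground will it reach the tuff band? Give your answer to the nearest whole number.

Two edge vectors: TP1→TP2 = (71, -596, -85), TP1→TP3 = (-1182, 441, 559.6).
Normal n = (TP1→TP2) × (TP1→TP3) = (-296036.6, 60738.4, -673161).
So ∂z/∂x = −n_x/n_z = −0.43977087 and ∂z/∂y = −n_y/n_z = 0.09022864.
Intercept c from TP1: -373.7 + 279174.91 − 490357.91 = −211556.70.
At (633345, 5433389): z_contact = −278526.7 + 490247.3 − 211556.70 = 163.9 m.
Depth below ground = 347 − 163.9 = 183 m.

183 m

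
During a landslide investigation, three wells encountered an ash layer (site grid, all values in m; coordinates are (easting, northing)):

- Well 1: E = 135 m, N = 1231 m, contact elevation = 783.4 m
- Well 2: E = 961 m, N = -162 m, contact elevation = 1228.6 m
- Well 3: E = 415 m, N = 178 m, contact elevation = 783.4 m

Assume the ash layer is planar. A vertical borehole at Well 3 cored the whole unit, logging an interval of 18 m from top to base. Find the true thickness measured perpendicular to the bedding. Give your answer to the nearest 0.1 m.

12.7 m

Two edge vectors: Well 1→Well 2 = (826, -1393, 445.2), Well 1→Well 3 = (280, -1053, 0).
Normal n = (Well 1→Well 2) × (Well 1→Well 3) = (468795.6, 124656, -479738).
So ∂z/∂E = −n_x/n_z = 0.97719 and ∂z/∂N = −n_y/n_z = 0.25984.
|∇z| = √(a²+b²) = 1.01115, so dip δ = arctan(1.01115) = 45.32°.
True thickness = vertical thickness × cos δ = 18 × cos 45.32° = 12.7 m.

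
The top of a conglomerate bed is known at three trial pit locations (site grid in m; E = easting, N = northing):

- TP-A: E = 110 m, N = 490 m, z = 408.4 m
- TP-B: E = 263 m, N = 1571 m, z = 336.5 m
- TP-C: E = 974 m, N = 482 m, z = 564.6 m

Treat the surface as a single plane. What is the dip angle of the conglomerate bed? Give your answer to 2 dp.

Two edge vectors: TP-A→TP-B = (153, 1081, -71.9), TP-A→TP-C = (864, -8, 156.2).
Normal n = (TP-A→TP-B) × (TP-A→TP-C) = (168277, -86020.2, -935208).
So ∂z/∂E = −n_x/n_z = 0.17994 and ∂z/∂N = −n_y/n_z = −0.09198.
Gradient magnitude |∇z| = √(a² + b²) = √(0.03238 + 0.00846) = 0.20208.
True dip = arctan(0.20208) = 11.42°, dipping toward WNW (azimuth ≈ 297°).

11.42°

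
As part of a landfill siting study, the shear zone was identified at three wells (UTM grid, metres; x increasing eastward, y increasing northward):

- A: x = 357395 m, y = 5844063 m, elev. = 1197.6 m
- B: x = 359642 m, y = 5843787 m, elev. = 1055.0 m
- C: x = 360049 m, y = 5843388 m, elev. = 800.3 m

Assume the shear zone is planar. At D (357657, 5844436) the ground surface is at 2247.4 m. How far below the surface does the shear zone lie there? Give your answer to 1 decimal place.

800.7 m

Let the plane be z = a·x + b·y + c.
B−A: 2247a − 276b = −142.6;  C−A: 2654a − 675b = −397.3.
Solving gives a = 0.017086765, b = 0.655775222.
Then c = 1197.6 − a·357395 − b·5844063 = −3837300.83.
At (357657, 5844436): z_contact = 6111.20 + 3832636.31 − 3837300.83 = 1446.68 m.
Depth below ground = 2247.4 − 1446.68 = 800.7 m.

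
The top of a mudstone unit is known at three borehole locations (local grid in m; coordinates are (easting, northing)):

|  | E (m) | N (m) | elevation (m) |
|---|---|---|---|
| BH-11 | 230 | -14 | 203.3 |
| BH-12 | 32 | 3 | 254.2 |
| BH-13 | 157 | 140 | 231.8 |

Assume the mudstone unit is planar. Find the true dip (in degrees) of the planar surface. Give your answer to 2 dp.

Two edge vectors: BH-11→BH-12 = (-198, 17, 50.9), BH-11→BH-13 = (-73, 154, 28.5).
Normal n = (BH-11→BH-12) × (BH-11→BH-13) = (-7354.1, 1927.3, -29251).
So ∂z/∂E = −n_x/n_z = −0.25141 and ∂z/∂N = −n_y/n_z = 0.06589.
Gradient magnitude |∇z| = √(a² + b²) = √(0.06321 + 0.00434) = 0.25990.
True dip = arctan(0.25990) = 14.57°, dipping toward ESE (azimuth ≈ 105°).

14.57°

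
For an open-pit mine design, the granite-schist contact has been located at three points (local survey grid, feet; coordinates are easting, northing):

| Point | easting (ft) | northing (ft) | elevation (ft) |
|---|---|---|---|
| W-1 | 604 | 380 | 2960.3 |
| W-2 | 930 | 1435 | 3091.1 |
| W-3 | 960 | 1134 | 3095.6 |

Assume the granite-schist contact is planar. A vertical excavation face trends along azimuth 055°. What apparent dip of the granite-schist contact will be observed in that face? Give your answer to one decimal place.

16.1°

Two edge vectors: W-1→W-2 = (326, 1055, 130.8), W-1→W-3 = (356, 754, 135.3).
Normal n = (W-1→W-2) × (W-1→W-3) = (44118.3, 2457, -129776).
So ∂z/∂easting = −n_x/n_z = 0.33996 and ∂z/∂northing = −n_y/n_z = 0.01893.
Unit vector along 055° is (sin 55°, cos 55°) = (0.8192, 0.5736).
Slope in that direction = a·(0.8192) + b·(0.5736) = 0.28934.
Apparent dip = arctan|0.28934| = 16.1° (true dip is 18.8°, so apparent ≤ true as expected).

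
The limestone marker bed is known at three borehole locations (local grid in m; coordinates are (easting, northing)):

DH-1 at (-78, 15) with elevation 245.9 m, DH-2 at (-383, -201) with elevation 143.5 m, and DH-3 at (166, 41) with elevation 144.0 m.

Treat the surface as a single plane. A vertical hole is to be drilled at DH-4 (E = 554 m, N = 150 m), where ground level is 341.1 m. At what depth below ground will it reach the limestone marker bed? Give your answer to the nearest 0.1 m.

Two edge vectors: DH-1→DH-2 = (-305, -216, -102.4), DH-1→DH-3 = (244, 26, -101.9).
Normal n = (DH-1→DH-2) × (DH-1→DH-3) = (24672.8, -56065.1, 44774).
So ∂z/∂E = −n_x/n_z = −0.55105 and ∂z/∂N = −n_y/n_z = 1.25218.
Intercept c from DH-1: 245.9 − 42.98 − 18.78 = 184.14.
At (554, 150): z_contact = −305.28 + 187.83 + 184.14 = 66.68 m.
Depth below ground = 341.1 − 66.68 = 274.4 m.

274.4 m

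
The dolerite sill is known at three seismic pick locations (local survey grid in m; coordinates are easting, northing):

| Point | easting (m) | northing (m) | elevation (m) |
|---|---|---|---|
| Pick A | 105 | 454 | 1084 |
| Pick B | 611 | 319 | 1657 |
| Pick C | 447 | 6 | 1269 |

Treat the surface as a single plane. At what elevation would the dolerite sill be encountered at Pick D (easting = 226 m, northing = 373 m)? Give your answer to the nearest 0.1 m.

Let the plane be z = a·easting + b·northing + c.
Pick B−Pick A: 506a − 135b = 573;  Pick C−Pick A: 342a − 448b = 185.
Solving gives a = 1.28369, b = 0.56701.
Then c = 1084 − a·105 − b·454 = 691.79.
At (226, 373): z = 290.1 + 211.5 + 691.79 = 1193.4 m.

1193.4 m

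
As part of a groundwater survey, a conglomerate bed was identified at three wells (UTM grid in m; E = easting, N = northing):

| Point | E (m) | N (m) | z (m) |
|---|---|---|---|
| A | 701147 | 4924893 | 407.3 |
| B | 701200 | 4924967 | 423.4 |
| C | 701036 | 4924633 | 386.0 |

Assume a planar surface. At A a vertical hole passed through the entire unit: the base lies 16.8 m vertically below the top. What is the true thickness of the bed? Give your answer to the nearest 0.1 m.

Let the plane be z = a·E + b·N + c.
B−A: 53a + 74b = 16.1;  C−A: −111a − 260b = −21.3.
Solving gives a = 0.46888, b = −0.11825.
|∇z| = √(a²+b²) = 0.48356, so dip δ = arctan(0.48356) = 25.81°.
True thickness = vertical thickness × cos δ = 16.8 × cos 25.81° = 15.1 m.

15.1 m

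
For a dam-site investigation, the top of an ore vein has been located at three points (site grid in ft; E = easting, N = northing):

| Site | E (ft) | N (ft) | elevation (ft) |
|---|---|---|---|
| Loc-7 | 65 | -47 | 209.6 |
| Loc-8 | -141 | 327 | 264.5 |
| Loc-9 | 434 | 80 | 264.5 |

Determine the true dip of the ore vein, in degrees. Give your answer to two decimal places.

11.82°

Two edge vectors: Loc-7→Loc-8 = (-206, 374, 54.9), Loc-7→Loc-9 = (369, 127, 54.9).
Normal n = (Loc-7→Loc-8) × (Loc-7→Loc-9) = (13560.3, 31567.5, -164168).
So ∂z/∂E = −n_x/n_z = 0.08260 and ∂z/∂N = −n_y/n_z = 0.19229.
Gradient magnitude |∇z| = √(a² + b²) = √(0.00682 + 0.03697) = 0.20928.
True dip = arctan(0.20928) = 11.82°, dipping toward SSW (azimuth ≈ 203°).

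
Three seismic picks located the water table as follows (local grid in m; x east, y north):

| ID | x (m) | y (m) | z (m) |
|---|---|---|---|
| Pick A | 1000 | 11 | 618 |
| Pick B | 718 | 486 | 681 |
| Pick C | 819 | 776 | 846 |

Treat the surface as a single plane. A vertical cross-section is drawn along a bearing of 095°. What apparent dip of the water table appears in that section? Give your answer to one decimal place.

Let the plane be z = a·x + b·y + c.
Pick B−Pick A: −282a + 475b = 63;  Pick C−Pick A: −181a + 765b = 228.
Solving gives a = 0.46322, b = 0.40764.
Unit vector along 095° is (sin 95°, cos 95°) = (0.9962, -0.0872).
Slope in that direction = a·(0.9962) + b·(-0.0872) = 0.42593.
Apparent dip = arctan|0.42593| = 23.1° (true dip is 31.7°, so apparent ≤ true as expected).

23.1°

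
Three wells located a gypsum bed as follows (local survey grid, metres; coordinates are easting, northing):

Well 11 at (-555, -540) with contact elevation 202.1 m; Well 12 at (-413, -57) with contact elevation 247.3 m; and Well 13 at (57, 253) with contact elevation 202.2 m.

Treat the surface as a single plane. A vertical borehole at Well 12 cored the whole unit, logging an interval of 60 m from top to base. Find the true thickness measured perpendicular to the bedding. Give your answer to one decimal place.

58.2 m

Let the plane be z = a·easting + b·northing + c.
Well 12−Well 11: 142a + 483b = 45.2;  Well 13−Well 11: 612a + 793b = 0.1.
Solving gives a = −0.19561, b = 0.15109.
|∇z| = √(a²+b²) = 0.24717, so dip δ = arctan(0.24717) = 13.88°.
True thickness = vertical thickness × cos δ = 60 × cos 13.88° = 58.2 m.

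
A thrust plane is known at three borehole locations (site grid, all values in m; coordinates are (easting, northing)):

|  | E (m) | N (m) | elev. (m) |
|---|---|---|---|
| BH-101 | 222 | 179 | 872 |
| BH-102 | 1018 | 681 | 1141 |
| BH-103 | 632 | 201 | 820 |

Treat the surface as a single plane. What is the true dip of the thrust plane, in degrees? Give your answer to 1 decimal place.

39.5°

Two edge vectors: BH-101→BH-102 = (796, 502, 269), BH-101→BH-103 = (410, 22, -52).
Normal n = (BH-101→BH-102) × (BH-101→BH-103) = (-32022, 151682, -188308).
So ∂z/∂E = −n_x/n_z = −0.17005 and ∂z/∂N = −n_y/n_z = 0.80550.
Gradient magnitude |∇z| = √(a² + b²) = √(0.02892 + 0.64883) = 0.82325.
True dip = arctan(0.82325) = 39.5°, dipping toward SSE (azimuth ≈ 168°).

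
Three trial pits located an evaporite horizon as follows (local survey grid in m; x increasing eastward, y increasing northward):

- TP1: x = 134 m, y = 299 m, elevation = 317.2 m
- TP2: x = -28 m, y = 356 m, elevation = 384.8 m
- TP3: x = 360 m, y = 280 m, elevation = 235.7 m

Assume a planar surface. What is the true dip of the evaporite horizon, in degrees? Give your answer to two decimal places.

Let the plane be z = a·x + b·y + c.
TP2−TP1: −162a + 57b = 67.6;  TP3−TP1: 226a − 19b = −81.5.
Solving gives a = −0.34283, b = 0.21161.
Gradient magnitude |∇z| = √(a² + b²) = √(0.11753 + 0.04478) = 0.40288.
True dip = arctan(0.40288) = 21.94°, dipping toward ESE (azimuth ≈ 122°).

21.94°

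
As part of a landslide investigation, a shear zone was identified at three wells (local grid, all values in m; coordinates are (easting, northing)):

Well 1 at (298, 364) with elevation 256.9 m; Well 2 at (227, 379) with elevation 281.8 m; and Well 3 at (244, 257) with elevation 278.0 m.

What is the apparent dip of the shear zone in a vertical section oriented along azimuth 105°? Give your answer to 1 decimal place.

Let the plane be z = a·E + b·N + c.
Well 2−Well 1: −71a + 15b = 24.9;  Well 3−Well 1: −54a − 107b = 21.1.
Solving gives a = −0.35456, b = −0.01826.
Unit vector along 105° is (sin 105°, cos 105°) = (0.9659, -0.2588).
Slope in that direction = a·(0.9659) + b·(-0.2588) = −0.33775.
Apparent dip = arctan|0.33775| = 18.7° (true dip is 19.5°, so apparent ≤ true as expected).

18.7°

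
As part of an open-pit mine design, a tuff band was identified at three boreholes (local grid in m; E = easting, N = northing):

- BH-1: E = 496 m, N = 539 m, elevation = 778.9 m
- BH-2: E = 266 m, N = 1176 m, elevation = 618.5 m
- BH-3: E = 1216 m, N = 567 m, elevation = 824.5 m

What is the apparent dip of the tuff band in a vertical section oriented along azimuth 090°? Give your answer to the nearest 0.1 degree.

Let the plane be z = a·E + b·N + c.
BH-2−BH-1: −230a + 637b = −160.4;  BH-3−BH-1: 720a + 28b = 45.6.
Solving gives a = 0.07211, b = −0.22577.
Unit vector along 090° is (sin 90°, cos 90°) = (1.0000, 0.0000).
Slope in that direction = a·(1.0000) + b·(0.0000) = 0.07211.
Apparent dip = arctan|0.07211| = 4.1° (true dip is 13.3°, so apparent ≤ true as expected).

4.1°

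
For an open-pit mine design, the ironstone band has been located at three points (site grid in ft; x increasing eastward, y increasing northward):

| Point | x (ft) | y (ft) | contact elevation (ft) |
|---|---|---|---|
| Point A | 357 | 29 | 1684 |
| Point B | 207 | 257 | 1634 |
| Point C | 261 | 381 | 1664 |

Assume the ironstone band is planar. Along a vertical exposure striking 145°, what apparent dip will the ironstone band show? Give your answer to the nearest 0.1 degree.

Two edge vectors: Point A→Point B = (-150, 228, -50), Point A→Point C = (-96, 352, -20).
Normal n = (Point A→Point B) × (Point A→Point C) = (13040, 1800, -30912).
So ∂z/∂x = −n_x/n_z = 0.42184 and ∂z/∂y = −n_y/n_z = 0.05823.
Unit vector along 145° is (sin 145°, cos 145°) = (0.5736, -0.8192).
Slope in that direction = a·(0.5736) + b·(-0.8192) = 0.19426.
Apparent dip = arctan|0.19426| = 11.0° (true dip is 23.1°, so apparent ≤ true as expected).

11.0°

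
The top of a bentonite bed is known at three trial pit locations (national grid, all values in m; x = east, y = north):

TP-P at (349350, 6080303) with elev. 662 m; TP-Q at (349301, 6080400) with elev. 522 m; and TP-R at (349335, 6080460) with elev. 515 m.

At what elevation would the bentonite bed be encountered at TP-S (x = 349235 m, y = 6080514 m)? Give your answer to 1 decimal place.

347.1 m

Two edge vectors: TP-P→TP-Q = (-49, 97, -140), TP-P→TP-R = (-15, 157, -147).
Normal n = (TP-P→TP-Q) × (TP-P→TP-R) = (7721, -5103, -6238).
So ∂z/∂x = −n_x/n_z = 1.237736454 and ∂z/∂y = −n_y/n_z = −0.818050657.
Intercept c from TP-P: 662 − 432403.23 + 4973995.87 = 4542254.64.
At (349235, 6080514): z = 432260.9 − 4974168.5 + 4542254.64 = 347.1 m.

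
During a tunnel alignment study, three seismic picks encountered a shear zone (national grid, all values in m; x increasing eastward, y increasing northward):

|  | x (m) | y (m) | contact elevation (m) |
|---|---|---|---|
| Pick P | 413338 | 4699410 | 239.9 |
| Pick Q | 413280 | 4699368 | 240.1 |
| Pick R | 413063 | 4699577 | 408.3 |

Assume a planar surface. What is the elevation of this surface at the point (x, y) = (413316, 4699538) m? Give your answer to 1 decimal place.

Let the plane be z = a·x + b·y + c.
Pick Q−Pick P: −58a − 42b = 0.2;  Pick R−Pick P: −275a + 167b = 168.4.
Solving gives a = −0.334629874, b = 0.457346016.
Then c = 239.9 − a·413338 − b·4699410 = −2010701.30.
At (413316, 4699538): z = −138307.9 + 2149315.0 − 2010701.30 = 305.8 m.

305.8 m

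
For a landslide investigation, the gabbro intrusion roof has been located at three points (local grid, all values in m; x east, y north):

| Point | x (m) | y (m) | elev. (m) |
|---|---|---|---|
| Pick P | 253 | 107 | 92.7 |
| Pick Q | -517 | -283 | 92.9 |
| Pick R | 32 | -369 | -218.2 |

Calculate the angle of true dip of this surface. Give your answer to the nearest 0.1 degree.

43.8°

Two edge vectors: Pick P→Pick Q = (-770, -390, 0.2), Pick P→Pick R = (-221, -476, -310.9).
Normal n = (Pick P→Pick Q) × (Pick P→Pick R) = (121346.2, -239437.2, 280330).
So ∂z/∂x = −n_x/n_z = −0.43287 and ∂z/∂y = −n_y/n_z = 0.85413.
Gradient magnitude |∇z| = √(a² + b²) = √(0.18738 + 0.72953) = 0.95755.
True dip = arctan(0.95755) = 43.8°, dipping toward SSE (azimuth ≈ 153°).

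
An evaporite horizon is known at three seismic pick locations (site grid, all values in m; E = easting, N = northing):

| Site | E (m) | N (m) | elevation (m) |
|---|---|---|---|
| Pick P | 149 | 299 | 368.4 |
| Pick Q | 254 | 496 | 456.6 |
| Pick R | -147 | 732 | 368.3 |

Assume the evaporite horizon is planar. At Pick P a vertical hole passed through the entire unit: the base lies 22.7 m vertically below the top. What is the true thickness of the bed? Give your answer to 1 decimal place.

20.7 m

Let the plane be z = a·E + b·N + c.
Pick Q−Pick P: 105a + 197b = 88.2;  Pick R−Pick P: −296a + 433b = −0.1.
Solving gives a = 0.36820, b = 0.25147.
|∇z| = √(a²+b²) = 0.44588, so dip δ = arctan(0.44588) = 24.03°.
True thickness = vertical thickness × cos δ = 22.7 × cos 24.03° = 20.7 m.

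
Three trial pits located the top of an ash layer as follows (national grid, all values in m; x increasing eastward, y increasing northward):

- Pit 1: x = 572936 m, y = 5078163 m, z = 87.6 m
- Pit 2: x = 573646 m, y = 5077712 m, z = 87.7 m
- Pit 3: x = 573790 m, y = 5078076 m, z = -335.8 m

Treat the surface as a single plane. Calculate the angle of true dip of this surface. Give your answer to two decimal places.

47.77°

Two edge vectors: Pit 1→Pit 2 = (710, -451, 0.1), Pit 1→Pit 3 = (854, -87, -423.4).
Normal n = (Pit 1→Pit 2) × (Pit 1→Pit 3) = (190962.1, 300699.4, 323384).
So ∂z/∂x = −n_x/n_z = −0.59051 and ∂z/∂y = −n_y/n_z = −0.92985.
Gradient magnitude |∇z| = √(a² + b²) = √(0.34870 + 0.86463) = 1.10151.
True dip = arctan(1.10151) = 47.77°, dipping toward NNE (azimuth ≈ 032°).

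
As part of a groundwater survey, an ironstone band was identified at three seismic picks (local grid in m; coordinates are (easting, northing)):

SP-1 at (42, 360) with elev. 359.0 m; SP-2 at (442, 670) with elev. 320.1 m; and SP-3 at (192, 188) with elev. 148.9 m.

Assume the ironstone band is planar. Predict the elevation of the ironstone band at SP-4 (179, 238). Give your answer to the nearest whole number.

Two edge vectors: SP-1→SP-2 = (400, 310, -38.9), SP-1→SP-3 = (150, -172, -210.1).
Normal n = (SP-1→SP-2) × (SP-1→SP-3) = (-71821.8, 78205, -115300).
So ∂z/∂E = −n_x/n_z = −0.62291 and ∂z/∂N = −n_y/n_z = 0.67827.
Intercept c from SP-1: 359 + 26.16 − 244.18 = 140.98.
At (179, 238): z = −111.5 + 161.4 + 140.98 = 190.9 m.

191 m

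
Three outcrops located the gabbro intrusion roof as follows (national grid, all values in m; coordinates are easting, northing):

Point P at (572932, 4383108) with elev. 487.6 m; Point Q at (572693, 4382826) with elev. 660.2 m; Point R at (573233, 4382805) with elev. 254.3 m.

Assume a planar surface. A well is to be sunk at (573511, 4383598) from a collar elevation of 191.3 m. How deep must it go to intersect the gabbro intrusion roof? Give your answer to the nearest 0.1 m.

126.5 m

Let the plane be z = a·easting + b·northing + c.
Point Q−Point P: −239a − 282b = 172.6;  Point R−Point P: 301a − 303b = −233.3.
Solving gives a = −0.750725688, b = 0.024196594.
Then c = 487.6 − a·572932 − b·4383108 = 324546.09.
At (573511, 4383598): z_contact = −430549.44 + 106068.14 + 324546.09 = 64.79 m.
Depth below ground = 191.3 − 64.79 = 126.5 m.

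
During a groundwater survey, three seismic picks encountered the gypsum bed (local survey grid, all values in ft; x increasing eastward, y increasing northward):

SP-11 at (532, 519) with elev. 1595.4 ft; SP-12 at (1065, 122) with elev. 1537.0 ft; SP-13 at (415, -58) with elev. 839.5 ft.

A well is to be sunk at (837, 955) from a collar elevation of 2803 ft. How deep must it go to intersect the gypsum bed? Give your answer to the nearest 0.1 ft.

473.4 ft

Let the plane be z = a·x + b·y + c.
SP-12−SP-11: 533a − 397b = −58.4;  SP-13−SP-11: −117a − 577b = −755.9.
Solving gives a = 0.752551, b = 1.157455.
Then c = 1595.4 − a·532 − b·519 = 594.32.
At (837, 955): z_contact = 629.89 + 1105.37 + 594.32 = 2329.58 ft.
Depth below ground = 2803 − 2329.58 = 473.4 ft.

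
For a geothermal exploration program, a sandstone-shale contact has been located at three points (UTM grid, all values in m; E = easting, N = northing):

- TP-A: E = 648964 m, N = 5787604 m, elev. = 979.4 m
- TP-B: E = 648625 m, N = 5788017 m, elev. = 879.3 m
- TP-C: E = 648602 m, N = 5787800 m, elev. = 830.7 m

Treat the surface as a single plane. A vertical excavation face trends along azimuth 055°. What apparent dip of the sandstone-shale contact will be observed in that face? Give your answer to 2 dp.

Two edge vectors: TP-A→TP-B = (-339, 413, -100.1), TP-A→TP-C = (-362, 196, -148.7).
Normal n = (TP-A→TP-B) × (TP-A→TP-C) = (-41793.5, -14173.1, 83062).
So ∂z/∂E = −n_x/n_z = 0.50316 and ∂z/∂N = −n_y/n_z = 0.17063.
Unit vector along 055° is (sin 55°, cos 55°) = (0.8192, 0.5736).
Slope in that direction = a·(0.8192) + b·(0.5736) = 0.51004.
Apparent dip = arctan|0.51004| = 27.02° (true dip is 28.0°, so apparent ≤ true as expected).

27.02°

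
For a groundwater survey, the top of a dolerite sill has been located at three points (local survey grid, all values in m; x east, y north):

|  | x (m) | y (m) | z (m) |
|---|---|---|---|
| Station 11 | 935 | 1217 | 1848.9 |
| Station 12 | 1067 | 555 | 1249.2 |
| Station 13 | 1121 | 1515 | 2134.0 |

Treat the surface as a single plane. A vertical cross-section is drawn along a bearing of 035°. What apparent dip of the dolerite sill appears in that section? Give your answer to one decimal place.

38.2°

Two edge vectors: Station 11→Station 12 = (132, -662, -599.7), Station 11→Station 13 = (186, 298, 285.1).
Normal n = (Station 11→Station 12) × (Station 11→Station 13) = (-10025.6, -149177.4, 162468).
So ∂z/∂x = −n_x/n_z = 0.06171 and ∂z/∂y = −n_y/n_z = 0.91820.
Unit vector along 035° is (sin 35°, cos 35°) = (0.5736, 0.8192).
Slope in that direction = a·(0.5736) + b·(0.8192) = 0.78754.
Apparent dip = arctan|0.78754| = 38.2° (true dip is 42.6°, so apparent ≤ true as expected).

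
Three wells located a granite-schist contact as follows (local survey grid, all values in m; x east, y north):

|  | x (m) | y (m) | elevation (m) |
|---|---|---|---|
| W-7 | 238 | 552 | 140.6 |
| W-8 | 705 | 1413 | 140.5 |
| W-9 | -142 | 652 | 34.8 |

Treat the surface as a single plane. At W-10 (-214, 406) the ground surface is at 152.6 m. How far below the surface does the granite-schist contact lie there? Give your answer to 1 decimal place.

102.8 m

Two edge vectors: W-7→W-8 = (467, 861, -0.1), W-7→W-9 = (-380, 100, -105.8).
Normal n = (W-7→W-8) × (W-7→W-9) = (-91083.8, 49446.6, 373880).
So ∂z/∂x = −n_x/n_z = 0.243618 and ∂z/∂y = −n_y/n_z = −0.132253.
Intercept c from W-7: 140.6 − 57.98 + 73.00 = 155.62.
At (-214, 406): z_contact = −52.13 − 53.69 + 155.62 = 49.79 m.
Depth below ground = 152.6 − 49.79 = 102.8 m.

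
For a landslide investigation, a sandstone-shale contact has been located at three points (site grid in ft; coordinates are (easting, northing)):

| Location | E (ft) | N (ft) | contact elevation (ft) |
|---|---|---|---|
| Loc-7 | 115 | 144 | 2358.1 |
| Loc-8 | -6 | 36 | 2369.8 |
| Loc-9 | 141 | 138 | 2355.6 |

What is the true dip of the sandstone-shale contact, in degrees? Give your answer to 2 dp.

Let the plane be z = a·E + b·N + c.
Loc-8−Loc-7: −121a − 108b = 11.7;  Loc-9−Loc-7: 26a − 6b = −2.5.
Solving gives a = −0.09626, b = −0.00048.
Gradient magnitude |∇z| = √(a² + b²) = √(0.00927 + 0.00000) = 0.09627.
True dip = arctan(0.09627) = 5.50°, dipping toward E (azimuth ≈ 090°).

5.50°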